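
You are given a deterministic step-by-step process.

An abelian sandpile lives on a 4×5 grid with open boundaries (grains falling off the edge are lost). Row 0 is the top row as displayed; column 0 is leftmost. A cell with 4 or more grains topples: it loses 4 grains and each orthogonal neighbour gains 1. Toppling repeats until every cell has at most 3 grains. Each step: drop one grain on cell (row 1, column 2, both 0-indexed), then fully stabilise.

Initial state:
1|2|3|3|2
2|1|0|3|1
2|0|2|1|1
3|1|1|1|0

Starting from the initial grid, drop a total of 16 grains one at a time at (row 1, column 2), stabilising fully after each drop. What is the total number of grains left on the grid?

42

[0] 1|2|3|3|2
2|1|0|3|1
2|0|2|1|1
3|1|1|1|0
[1] 1|2|3|3|2
2|1|1|3|1
2|0|2|1|1
3|1|1|1|0
[2] 1|2|3|3|2
2|1|2|3|1
2|0|2|1|1
3|1|1|1|0
[3] 1|2|3|3|2
2|1|3|3|1
2|0|2|1|1
3|1|1|1|0
[4] 1|3|1|1|3
2|2|2|1|2
2|0|3|2|1
3|1|1|1|0
[5] 1|3|1|1|3
2|2|3|1|2
2|0|3|2|1
3|1|1|1|0
[6] 1|3|2|1|3
2|3|1|2|2
2|1|0|3|1
3|1|2|1|0
[7] 1|3|2|1|3
2|3|2|2|2
2|1|0|3|1
3|1|2|1|0
[8] 1|3|2|1|3
2|3|3|2|2
2|1|0|3|1
3|1|2|1|0
[9] 2|1|0|2|3
3|1|2|3|2
2|2|1|3|1
3|1|2|1|0
[10] 2|1|0|2|3
3|1|3|3|2
2|2|1|3|1
3|1|2|1|0
[11] 2|1|1|3|3
3|2|1|1|3
2|2|3|0|2
3|1|2|2|0
[12] 2|1|1|3|3
3|2|2|1|3
2|2|3|0|2
3|1|2|2|0
[13] 2|1|1|3|3
3|2|3|1|3
2|2|3|0|2
3|1|2|2|0
[14] 2|1|2|3|3
3|3|1|2|3
2|3|0|1|2
3|1|3|2|0
[15] 2|1|2|3|3
3|3|2|2|3
2|3|0|1|2
3|1|3|2|0
[16] 2|1|2|3|3
3|3|3|2|3
2|3|0|1|2
3|1|3|2|0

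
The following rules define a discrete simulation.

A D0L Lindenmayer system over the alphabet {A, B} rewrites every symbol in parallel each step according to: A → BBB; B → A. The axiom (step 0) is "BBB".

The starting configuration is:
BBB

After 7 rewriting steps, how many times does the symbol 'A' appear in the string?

81

[0] BBB
[1] AAA
[2] BBBBBBBBB
[3] AAAAAAAAA
[4] BBBBBBBBBBBBBBBBBBBBBBBBBBB
[5] AAAAAAAAAAAAAAAAAAAAAAAAAAA
[6] BBBBBBBBBBBBBBBBBBBBBBBBBBBBBBBBBBBBBBBBBBBBBBBBBBBBBBBBBBBBBBBBBBBBBBBBBBBBBBBBB
[7] AAAAAAAAAAAAAAAAAAAAAAAAAAAAAAAAAAAAAAAAAAAAAAAAAAAAAAAAAAAAAAAAAAAAAAAAAAAAAAAAA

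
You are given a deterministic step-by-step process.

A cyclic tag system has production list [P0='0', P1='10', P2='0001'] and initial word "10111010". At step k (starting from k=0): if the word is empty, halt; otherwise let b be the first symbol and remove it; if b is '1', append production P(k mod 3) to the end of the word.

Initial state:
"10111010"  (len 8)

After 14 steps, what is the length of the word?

4

[0] "10111010"  (len 8)
[1] "01110100"  (len 8)
[2] "1110100"  (len 7)
[3] "1101000001"  (len 10)
[4] "1010000010"  (len 10)
[5] "01000001010"  (len 11)
[6] "1000001010"  (len 10)
[7] "0000010100"  (len 10)
[8] "000010100"  (len 9)
[9] "00010100"  (len 8)
[10] "0010100"  (len 7)
[11] "010100"  (len 6)
[12] "10100"  (len 5)
[13] "01000"  (len 5)
[14] "1000"  (len 4)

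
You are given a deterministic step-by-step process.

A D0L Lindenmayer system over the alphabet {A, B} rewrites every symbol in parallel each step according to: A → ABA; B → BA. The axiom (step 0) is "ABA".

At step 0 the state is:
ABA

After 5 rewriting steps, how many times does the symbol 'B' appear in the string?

144

step 0: ABA
step 1: ABABAABA
step 2: ABABAABABAABAABABAABA
step 3: ABABAABABAABAABABAABABAABAABABAABAABABAABABAABAABABAABA
step 4: ABABAABABAABAABABAABABAABAABABAABAABABAABABAABAABABAABABAA…ABAABABAABABAABAABABAABABAABAABABAABAABABAABABAABAABABAABA  (len 144)
step 5: ABABAABABAABAABABAABABAABAABABAABAABABAABABAABAABABAABABAA…ABAABABAABABAABAABABAABABAABAABABAABAABABAABABAABAABABAABA  (len 377)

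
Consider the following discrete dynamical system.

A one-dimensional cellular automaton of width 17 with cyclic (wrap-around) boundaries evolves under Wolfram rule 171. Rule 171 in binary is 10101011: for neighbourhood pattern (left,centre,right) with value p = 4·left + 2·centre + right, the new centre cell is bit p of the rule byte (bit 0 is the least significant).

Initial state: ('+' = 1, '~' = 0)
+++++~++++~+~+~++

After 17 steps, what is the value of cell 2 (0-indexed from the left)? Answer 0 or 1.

step 0: +++++~++++~+~+~++
step 1: ++++~++++~+~+~+++
step 2: +++~++++~+~+~++++
step 3: ++~++++~+~+~+++++
step 4: +~++++~+~+~++++++
step 5: ~++++~+~+~+++++++
step 6: ++++~+~+~+++++++~
step 7: +++~+~+~+++++++~+
step 8: ++~+~+~+++++++~++
step 9: +~+~+~+++++++~+++
step 10: ~+~+~+++++++~++++
step 11: +~+~+++++++~++++~
step 12: ~+~+++++++~++++~+
step 13: +~+++++++~++++~+~
step 14: ~+++++++~++++~+~+
step 15: +++++++~++++~+~+~
step 16: ++++++~++++~+~+~+
step 17: +++++~++++~+~+~++

1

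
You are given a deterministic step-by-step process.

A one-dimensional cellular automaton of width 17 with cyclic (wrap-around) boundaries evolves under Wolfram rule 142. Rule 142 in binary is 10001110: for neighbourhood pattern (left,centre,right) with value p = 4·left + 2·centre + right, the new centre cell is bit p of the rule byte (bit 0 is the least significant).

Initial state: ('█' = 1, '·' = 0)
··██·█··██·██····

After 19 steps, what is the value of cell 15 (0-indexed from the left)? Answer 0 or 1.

0

[0] ··██·█··██·██····
[1] ·██··█·██··█·····
[2] ██··██·█··██·····
[3] █··██··█·██·····█
[4] ··██··██·█·····██
[5] ·██··██··█····██·
[6] ██··██··██···██··
[7] █··██··██···██··█
[8] ··██··██···██··██
[9] ·██··██···██··██·
[10] ██··██···██··██··
[11] █··██···██··██··█
[12] ··██···██··██··██
[13] ·██···██··██··██·
[14] ██···██··██··██··
[15] █···██··██··██··█
[16] ···██··██··██··██
[17] ··██··██··██··██·
[18] ·██··██··██··██··
[19] ██··██··██··██···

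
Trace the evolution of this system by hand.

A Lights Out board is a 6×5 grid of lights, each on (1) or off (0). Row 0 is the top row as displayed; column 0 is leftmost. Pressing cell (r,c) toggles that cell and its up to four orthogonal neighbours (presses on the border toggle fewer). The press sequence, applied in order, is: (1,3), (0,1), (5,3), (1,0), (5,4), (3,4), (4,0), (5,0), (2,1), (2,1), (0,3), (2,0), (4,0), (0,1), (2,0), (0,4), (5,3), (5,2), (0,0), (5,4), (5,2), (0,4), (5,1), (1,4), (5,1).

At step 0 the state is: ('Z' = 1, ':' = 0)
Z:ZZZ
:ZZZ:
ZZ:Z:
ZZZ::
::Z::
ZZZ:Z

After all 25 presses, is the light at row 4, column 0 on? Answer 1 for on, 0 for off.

step 0: Z:ZZZ
:ZZZ:
ZZ:Z:
ZZZ::
::Z::
ZZZ:Z
step 1: Z:Z:Z
:Z::Z
ZZ:::
ZZZ::
::Z::
ZZZ:Z
step 2: :Z::Z
::::Z
ZZ:::
ZZZ::
::Z::
ZZZ:Z
step 3: :Z::Z
::::Z
ZZ:::
ZZZ::
::ZZ:
ZZ:Z:
step 4: ZZ::Z
ZZ::Z
:Z:::
ZZZ::
::ZZ:
ZZ:Z:
step 5: ZZ::Z
ZZ::Z
:Z:::
ZZZ::
::ZZZ
ZZ::Z
step 6: ZZ::Z
ZZ::Z
:Z::Z
ZZZZZ
::ZZ:
ZZ::Z
step 7: ZZ::Z
ZZ::Z
:Z::Z
:ZZZZ
ZZZZ:
:Z::Z
step 8: ZZ::Z
ZZ::Z
:Z::Z
:ZZZZ
:ZZZ:
Z:::Z
step 9: ZZ::Z
Z:::Z
Z:Z:Z
::ZZZ
:ZZZ:
Z:::Z
step 10: ZZ::Z
ZZ::Z
:Z::Z
:ZZZZ
:ZZZ:
Z:::Z
step 11: ZZZZ:
ZZ:ZZ
:Z::Z
:ZZZZ
:ZZZ:
Z:::Z
step 12: ZZZZ:
:Z:ZZ
Z:::Z
ZZZZZ
:ZZZ:
Z:::Z
step 13: ZZZZ:
:Z:ZZ
Z:::Z
:ZZZZ
Z:ZZ:
::::Z
step 14: :::Z:
:::ZZ
Z:::Z
:ZZZZ
Z:ZZ:
::::Z
step 15: :::Z:
Z::ZZ
:Z::Z
ZZZZZ
Z:ZZ:
::::Z
step 16: ::::Z
Z::Z:
:Z::Z
ZZZZZ
Z:ZZ:
::::Z
step 17: ::::Z
Z::Z:
:Z::Z
ZZZZZ
Z:Z::
::ZZ:
step 18: ::::Z
Z::Z:
:Z::Z
ZZZZZ
Z::::
:Z:::
step 19: ZZ::Z
:::Z:
:Z::Z
ZZZZZ
Z::::
:Z:::
step 20: ZZ::Z
:::Z:
:Z::Z
ZZZZZ
Z:::Z
:Z:ZZ
step 21: ZZ::Z
:::Z:
:Z::Z
ZZZZZ
Z:Z:Z
::Z:Z
step 22: ZZ:Z:
:::ZZ
:Z::Z
ZZZZZ
Z:Z:Z
::Z:Z
step 23: ZZ:Z:
:::ZZ
:Z::Z
ZZZZZ
ZZZ:Z
ZZ::Z
step 24: ZZ:ZZ
:::::
:Z:::
ZZZZZ
ZZZ:Z
ZZ::Z
step 25: ZZ:ZZ
:::::
:Z:::
ZZZZZ
Z:Z:Z
::Z:Z

1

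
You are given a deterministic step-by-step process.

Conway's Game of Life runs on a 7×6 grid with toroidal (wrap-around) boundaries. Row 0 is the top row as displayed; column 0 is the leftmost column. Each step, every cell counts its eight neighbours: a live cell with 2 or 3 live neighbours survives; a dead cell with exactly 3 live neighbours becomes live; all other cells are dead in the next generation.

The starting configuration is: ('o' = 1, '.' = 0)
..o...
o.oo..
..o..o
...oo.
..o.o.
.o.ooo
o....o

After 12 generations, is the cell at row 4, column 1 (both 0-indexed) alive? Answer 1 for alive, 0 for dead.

0) ..o...
o.oo..
..o..o
...oo.
..o.o.
.o.ooo
o....o
1) o.oo.o
..oo..
.oo..o
..o.oo
..o...
.ooo..
oooo.o
2) .....o
.....o
oo...o
o.o.oo
....o.
....o.
.....o
3) o...oo
....oo
.o....
...oo.
....o.
....oo
....oo
4) o..o..
....o.
...o.o
...oo.
......
...o..
...o..
5) ...oo.
...ooo
...o.o
...oo.
...oo.
......
..ooo.
6) ......
..o..o
..o..o
..o..o
...oo.
..o...
..o.o.
7) ...o..
......
oooooo
..o..o
..ooo.
..o.o.
...o..
8) ......
oo...o
oooooo
......
.oo.oo
..o.o.
..ooo.
9) oooooo
...o..
..ooo.
......
.oo.oo
......
..o.o.
10) oo...o
o.....
..ooo.
.o...o
......
.oo.oo
o.o.o.
11) ......
o.ooo.
oooooo
..ooo.
.oo.oo
ooo.oo
..o.o.
12) .oo.oo
o.....
o.....
......
......
......
o.o.o.

0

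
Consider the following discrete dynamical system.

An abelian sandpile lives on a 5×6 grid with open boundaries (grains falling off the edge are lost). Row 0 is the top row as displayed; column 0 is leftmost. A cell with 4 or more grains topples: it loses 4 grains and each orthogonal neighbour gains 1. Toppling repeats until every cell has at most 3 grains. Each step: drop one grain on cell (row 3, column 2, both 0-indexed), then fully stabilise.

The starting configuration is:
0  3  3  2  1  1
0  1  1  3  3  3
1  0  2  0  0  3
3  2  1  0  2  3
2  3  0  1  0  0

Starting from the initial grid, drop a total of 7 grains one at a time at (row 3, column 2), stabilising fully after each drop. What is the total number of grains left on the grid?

gen 0: 0  3  3  2  1  1
0  1  1  3  3  3
1  0  2  0  0  3
3  2  1  0  2  3
2  3  0  1  0  0
gen 1: 0  3  3  2  1  1
0  1  1  3  3  3
1  0  2  0  0  3
3  2  2  0  2  3
2  3  0  1  0  0
gen 2: 0  3  3  2  1  1
0  1  1  3  3  3
1  0  2  0  0  3
3  2  3  0  2  3
2  3  0  1  0  0
gen 3: 0  3  3  2  1  1
0  1  1  3  3  3
1  0  3  0  0  3
3  3  0  1  2  3
2  3  1  1  0  0
gen 4: 0  3  3  2  1  1
0  1  1  3  3  3
1  0  3  0  0  3
3  3  1  1  2  3
2  3  1  1  0  0
gen 5: 0  3  3  2  1  1
0  1  1  3  3  3
1  0  3  0  0  3
3  3  2  1  2  3
2  3  1  1  0  0
gen 6: 0  3  3  2  1  1
0  1  1  3  3  3
1  0  3  0  0  3
3  3  3  1  2  3
2  3  1  1  0  0
gen 7: 0  3  3  2  1  1
0  1  2  3  3  3
2  2  0  1  0  3
1  2  2  2  2  3
0  1  3  1  0  0

47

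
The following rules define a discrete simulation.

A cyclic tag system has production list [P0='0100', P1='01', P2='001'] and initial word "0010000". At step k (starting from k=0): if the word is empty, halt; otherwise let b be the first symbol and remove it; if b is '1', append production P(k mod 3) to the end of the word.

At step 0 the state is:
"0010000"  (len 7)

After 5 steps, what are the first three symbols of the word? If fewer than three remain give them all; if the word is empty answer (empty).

t=0: "0010000"  (len 7)
t=1: "010000"  (len 6)
t=2: "10000"  (len 5)
t=3: "0000001"  (len 7)
t=4: "000001"  (len 6)
t=5: "00001"  (len 5)

000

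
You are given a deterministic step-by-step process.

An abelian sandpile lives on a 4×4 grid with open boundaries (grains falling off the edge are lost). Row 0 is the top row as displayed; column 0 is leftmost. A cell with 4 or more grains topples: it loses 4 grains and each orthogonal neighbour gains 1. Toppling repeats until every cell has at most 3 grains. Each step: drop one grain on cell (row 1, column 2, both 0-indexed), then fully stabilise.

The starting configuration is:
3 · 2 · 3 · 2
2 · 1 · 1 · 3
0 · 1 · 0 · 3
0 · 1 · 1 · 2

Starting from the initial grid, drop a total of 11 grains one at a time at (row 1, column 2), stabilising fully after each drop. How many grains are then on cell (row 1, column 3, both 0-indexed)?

1

k=0  3 · 2 · 3 · 2
2 · 1 · 1 · 3
0 · 1 · 0 · 3
0 · 1 · 1 · 2
k=1  3 · 2 · 3 · 2
2 · 1 · 2 · 3
0 · 1 · 0 · 3
0 · 1 · 1 · 2
k=2  3 · 2 · 3 · 2
2 · 1 · 3 · 3
0 · 1 · 0 · 3
0 · 1 · 1 · 2
k=3  3 · 3 · 1 · 0
2 · 2 · 2 · 2
0 · 1 · 2 · 0
0 · 1 · 1 · 3
k=4  3 · 3 · 1 · 0
2 · 2 · 3 · 2
0 · 1 · 2 · 0
0 · 1 · 1 · 3
k=5  3 · 3 · 2 · 0
2 · 3 · 0 · 3
0 · 1 · 3 · 0
0 · 1 · 1 · 3
k=6  3 · 3 · 2 · 0
2 · 3 · 1 · 3
0 · 1 · 3 · 0
0 · 1 · 1 · 3
k=7  3 · 3 · 2 · 0
2 · 3 · 2 · 3
0 · 1 · 3 · 0
0 · 1 · 1 · 3
k=8  3 · 3 · 2 · 0
2 · 3 · 3 · 3
0 · 1 · 3 · 0
0 · 1 · 1 · 3
k=9  1 · 2 · 1 · 2
0 · 3 · 0 · 1
1 · 3 · 1 · 2
0 · 1 · 2 · 3
k=10  1 · 2 · 1 · 2
0 · 3 · 1 · 1
1 · 3 · 1 · 2
0 · 1 · 2 · 3
k=11  1 · 2 · 1 · 2
0 · 3 · 2 · 1
1 · 3 · 1 · 2
0 · 1 · 2 · 3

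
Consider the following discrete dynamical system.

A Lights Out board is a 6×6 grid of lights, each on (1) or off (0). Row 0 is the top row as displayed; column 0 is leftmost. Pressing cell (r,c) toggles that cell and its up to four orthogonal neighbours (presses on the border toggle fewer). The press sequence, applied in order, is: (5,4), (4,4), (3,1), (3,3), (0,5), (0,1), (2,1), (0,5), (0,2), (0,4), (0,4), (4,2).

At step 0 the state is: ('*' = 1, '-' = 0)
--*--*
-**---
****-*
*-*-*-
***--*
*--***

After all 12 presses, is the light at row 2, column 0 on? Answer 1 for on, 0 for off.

0

t=0: --*--*
-**---
****-*
*-*-*-
***--*
*--***
t=1: --*--*
-**---
****-*
*-*-*-
***-**
*-----
t=2: --*--*
-**---
****-*
*-*---
****--
*---*-
t=3: --*--*
-**---
*-**-*
-*----
*-**--
*---*-
t=4: --*--*
-**---
*-*--*
-****-
*-*---
*---*-
t=5: --*-*-
-**--*
*-*--*
-****-
*-*---
*---*-
t=6: **--*-
--*--*
*-*--*
-****-
*-*---
*---*-
t=7: **--*-
-**--*
-*---*
--***-
*-*---
*---*-
t=8: **---*
-**---
-*---*
--***-
*-*---
*---*-
t=9: *-**-*
-*----
-*---*
--***-
*-*---
*---*-
t=10: *-*-*-
-*--*-
-*---*
--***-
*-*---
*---*-
t=11: *-**-*
-*----
-*---*
--***-
*-*---
*---*-
t=12: *-**-*
-*----
-*---*
---**-
**-*--
*-*-*-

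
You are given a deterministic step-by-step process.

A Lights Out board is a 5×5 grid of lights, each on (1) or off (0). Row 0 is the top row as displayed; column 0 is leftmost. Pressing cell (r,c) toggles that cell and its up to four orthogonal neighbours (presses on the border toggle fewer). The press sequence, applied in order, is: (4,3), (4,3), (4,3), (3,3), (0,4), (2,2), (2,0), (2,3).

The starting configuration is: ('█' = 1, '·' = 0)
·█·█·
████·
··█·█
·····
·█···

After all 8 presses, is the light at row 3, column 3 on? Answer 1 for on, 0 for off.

1

[0] ·█·█·
████·
··█·█
·····
·█···
[1] ·█·█·
████·
··█·█
···█·
·████
[2] ·█·█·
████·
··█·█
·····
·█···
[3] ·█·█·
████·
··█·█
···█·
·████
[4] ·█·█·
████·
··███
··█·█
·██·█
[5] ·█··█
█████
··███
··█·█
·██·█
[6] ·█··█
██·██
·█··█
····█
·██·█
[7] ·█··█
·█·██
█···█
█···█
·██·█
[8] ·█··█
·█··█
█·██·
█··██
·██·█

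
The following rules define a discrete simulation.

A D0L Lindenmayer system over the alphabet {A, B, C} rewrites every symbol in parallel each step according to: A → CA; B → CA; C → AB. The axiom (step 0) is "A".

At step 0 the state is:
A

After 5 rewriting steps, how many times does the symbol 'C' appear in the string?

11

k=0  A
k=1  CA
k=2  ABCA
k=3  CACAABCA
k=4  ABCAABCACACAABCA
k=5  CACAABCACACAABCAABCAABCACACAABCA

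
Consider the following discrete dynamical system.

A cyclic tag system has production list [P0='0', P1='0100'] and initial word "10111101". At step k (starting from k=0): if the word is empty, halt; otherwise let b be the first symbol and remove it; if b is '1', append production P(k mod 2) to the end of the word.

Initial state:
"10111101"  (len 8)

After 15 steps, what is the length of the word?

gen 0: "10111101"  (len 8)
gen 1: "01111010"  (len 8)
gen 2: "1111010"  (len 7)
gen 3: "1110100"  (len 7)
gen 4: "1101000100"  (len 10)
gen 5: "1010001000"  (len 10)
gen 6: "0100010000100"  (len 13)
gen 7: "100010000100"  (len 12)
gen 8: "000100001000100"  (len 15)
gen 9: "00100001000100"  (len 14)
gen 10: "0100001000100"  (len 13)
gen 11: "100001000100"  (len 12)
gen 12: "000010001000100"  (len 15)
gen 13: "00010001000100"  (len 14)
gen 14: "0010001000100"  (len 13)
gen 15: "010001000100"  (len 12)

12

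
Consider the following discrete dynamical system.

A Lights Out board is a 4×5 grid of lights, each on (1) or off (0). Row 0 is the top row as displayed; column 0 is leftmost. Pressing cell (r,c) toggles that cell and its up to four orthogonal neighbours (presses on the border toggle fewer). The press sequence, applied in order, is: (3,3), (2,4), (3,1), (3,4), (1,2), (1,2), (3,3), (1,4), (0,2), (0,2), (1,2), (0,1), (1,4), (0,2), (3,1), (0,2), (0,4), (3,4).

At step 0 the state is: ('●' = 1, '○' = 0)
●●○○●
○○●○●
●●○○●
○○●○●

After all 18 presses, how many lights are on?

8

k=0  ●●○○●
○○●○●
●●○○●
○○●○●
k=1  ●●○○●
○○●○●
●●○●●
○○○●○
k=2  ●●○○●
○○●○○
●●○○○
○○○●●
k=3  ●●○○●
○○●○○
●○○○○
●●●●●
k=4  ●●○○●
○○●○○
●○○○●
●●●○○
k=5  ●●●○●
○●○●○
●○●○●
●●●○○
k=6  ●●○○●
○○●○○
●○○○●
●●●○○
k=7  ●●○○●
○○●○○
●○○●●
●●○●●
k=8  ●●○○○
○○●●●
●○○●○
●●○●●
k=9  ●○●●○
○○○●●
●○○●○
●●○●●
k=10  ●●○○○
○○●●●
●○○●○
●●○●●
k=11  ●●●○○
○●○○●
●○●●○
●●○●●
k=12  ○○○○○
○○○○●
●○●●○
●●○●●
k=13  ○○○○●
○○○●○
●○●●●
●●○●●
k=14  ○●●●●
○○●●○
●○●●●
●●○●●
k=15  ○●●●●
○○●●○
●●●●●
○○●●●
k=16  ○○○○●
○○○●○
●●●●●
○○●●●
k=17  ○○○●○
○○○●●
●●●●●
○○●●●
k=18  ○○○●○
○○○●●
●●●●○
○○●○○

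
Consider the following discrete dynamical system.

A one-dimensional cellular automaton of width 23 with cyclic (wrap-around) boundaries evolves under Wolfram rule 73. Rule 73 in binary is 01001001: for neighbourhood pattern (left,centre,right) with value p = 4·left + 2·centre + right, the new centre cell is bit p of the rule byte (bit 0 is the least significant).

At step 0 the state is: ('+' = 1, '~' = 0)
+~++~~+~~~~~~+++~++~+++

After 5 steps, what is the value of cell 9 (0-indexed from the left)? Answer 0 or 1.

k=0  +~++~~+~~~~~~+++~++~+++
k=1  +~++~~~~++++~+~+~++~+~~
k=2  ~~++~++~+~~+~~~~~++~~~~
k=3  +~++~++~~~~~~+++~++~+++
k=4  +~++~++~++++~+~+~++~+~~
k=5  ~~++~++~+~~+~~~~~++~~~~

0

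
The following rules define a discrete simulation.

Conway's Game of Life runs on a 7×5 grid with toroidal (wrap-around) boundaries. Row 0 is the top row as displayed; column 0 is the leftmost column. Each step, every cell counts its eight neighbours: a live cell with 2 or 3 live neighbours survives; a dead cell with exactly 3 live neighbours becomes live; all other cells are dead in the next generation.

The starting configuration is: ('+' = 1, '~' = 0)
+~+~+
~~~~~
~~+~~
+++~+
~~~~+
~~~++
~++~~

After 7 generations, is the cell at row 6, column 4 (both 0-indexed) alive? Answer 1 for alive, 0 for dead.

[0] +~+~+
~~~~~
~~+~~
+++~+
~~~~+
~~~++
~++~~
[1] +~++~
~+~+~
+~++~
+++~+
~++~~
+~+++
~++~~
[2] +~~++
+~~~~
~~~~~
~~~~+
~~~~~
+~~~+
~~~~~
[3] +~~~+
+~~~~
~~~~~
~~~~~
+~~~+
~~~~~
~~~+~
[4] +~~~+
+~~~+
~~~~~
~~~~~
~~~~~
~~~~+
~~~~+
[5] ~~~+~
+~~~+
~~~~~
~~~~~
~~~~~
~~~~~
~~~++
[6] +~~+~
~~~~+
~~~~~
~~~~~
~~~~~
~~~~~
~~~++
[7] +~~+~
~~~~+
~~~~~
~~~~~
~~~~~
~~~~~
~~~++

1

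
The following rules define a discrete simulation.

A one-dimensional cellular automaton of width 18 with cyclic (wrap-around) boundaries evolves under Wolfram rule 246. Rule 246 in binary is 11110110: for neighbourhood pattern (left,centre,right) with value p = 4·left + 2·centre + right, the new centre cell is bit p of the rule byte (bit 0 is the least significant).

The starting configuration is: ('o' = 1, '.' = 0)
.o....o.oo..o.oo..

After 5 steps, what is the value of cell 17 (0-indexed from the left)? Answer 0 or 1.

[0] .o....o.oo..o.oo..
[1] ooo..ooo.ooooo.oo.
[2] .oooo.ooo.ooooo.oo
[3] o.oooo.ooo.ooooo.o
[4] oo.oooo.ooo.ooooo.
[5] .oo.oooo.ooo.ooooo

1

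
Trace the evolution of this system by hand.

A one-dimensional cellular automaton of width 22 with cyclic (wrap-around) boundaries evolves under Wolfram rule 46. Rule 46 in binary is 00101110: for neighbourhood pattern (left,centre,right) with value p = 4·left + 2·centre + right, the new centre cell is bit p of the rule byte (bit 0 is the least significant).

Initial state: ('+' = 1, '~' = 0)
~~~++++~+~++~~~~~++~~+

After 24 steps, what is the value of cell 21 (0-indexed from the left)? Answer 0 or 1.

step 0: ~~~++++~+~++~~~~~++~~+
step 1: ~~++~~~++++~~~~~++~~++
step 2: ~++~~~++~~~~~~~++~~++~
step 3: ++~~~++~~~~~~~++~~++~~
step 4: +~~~++~~~~~~~++~~++~~+
step 5: ~~~++~~~~~~~++~~++~~++
step 6: ~~++~~~~~~~++~~++~~++~
step 7: ~++~~~~~~~++~~++~~++~~
step 8: ++~~~~~~~++~~++~~++~~~
step 9: +~~~~~~~++~~++~~++~~~+
step 10: ~~~~~~~++~~++~~++~~~++
step 11: ~~~~~~++~~++~~++~~~++~
step 12: ~~~~~++~~++~~++~~~++~~
step 13: ~~~~++~~++~~++~~~++~~~
step 14: ~~~++~~++~~++~~~++~~~~
step 15: ~~++~~++~~++~~~++~~~~~
step 16: ~++~~++~~++~~~++~~~~~~
step 17: ++~~++~~++~~~++~~~~~~~
step 18: +~~++~~++~~~++~~~~~~~+
step 19: ~~++~~++~~~++~~~~~~~++
step 20: ~++~~++~~~++~~~~~~~++~
step 21: ++~~++~~~++~~~~~~~++~~
step 22: +~~++~~~++~~~~~~~++~~+
step 23: ~~++~~~++~~~~~~~++~~++
step 24: ~++~~~++~~~~~~~++~~++~

0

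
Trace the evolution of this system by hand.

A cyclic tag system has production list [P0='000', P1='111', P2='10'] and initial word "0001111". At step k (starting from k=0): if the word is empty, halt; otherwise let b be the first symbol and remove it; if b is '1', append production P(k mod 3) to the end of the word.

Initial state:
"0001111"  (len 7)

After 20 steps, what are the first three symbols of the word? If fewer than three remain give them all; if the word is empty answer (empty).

110

step 0: "0001111"  (len 7)
step 1: "001111"  (len 6)
step 2: "01111"  (len 5)
step 3: "1111"  (len 4)
step 4: "111000"  (len 6)
step 5: "11000111"  (len 8)
step 6: "100011110"  (len 9)
step 7: "00011110000"  (len 11)
step 8: "0011110000"  (len 10)
step 9: "011110000"  (len 9)
step 10: "11110000"  (len 8)
step 11: "1110000111"  (len 10)
step 12: "11000011110"  (len 11)
step 13: "1000011110000"  (len 13)
step 14: "000011110000111"  (len 15)
step 15: "00011110000111"  (len 14)
step 16: "0011110000111"  (len 13)
step 17: "011110000111"  (len 12)
step 18: "11110000111"  (len 11)
step 19: "1110000111000"  (len 13)
step 20: "110000111000111"  (len 15)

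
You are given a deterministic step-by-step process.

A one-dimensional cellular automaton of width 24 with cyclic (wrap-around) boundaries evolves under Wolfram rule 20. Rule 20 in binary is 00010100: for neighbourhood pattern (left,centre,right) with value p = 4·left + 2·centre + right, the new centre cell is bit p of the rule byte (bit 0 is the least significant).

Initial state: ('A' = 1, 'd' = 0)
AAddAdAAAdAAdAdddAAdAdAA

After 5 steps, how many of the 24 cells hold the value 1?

step 0: AAddAdAAAdAAdAdddAAdAdAA
step 1: ddAdAddddddddAAdddddAddd
step 2: ddAdAAdddddddddAddddAAdd
step 3: ddAdddAddddddddAAdddddAd
step 4: ddAAddAAdddddddddAddddAA
step 5: AdddAdddAddddddddAAddddd

5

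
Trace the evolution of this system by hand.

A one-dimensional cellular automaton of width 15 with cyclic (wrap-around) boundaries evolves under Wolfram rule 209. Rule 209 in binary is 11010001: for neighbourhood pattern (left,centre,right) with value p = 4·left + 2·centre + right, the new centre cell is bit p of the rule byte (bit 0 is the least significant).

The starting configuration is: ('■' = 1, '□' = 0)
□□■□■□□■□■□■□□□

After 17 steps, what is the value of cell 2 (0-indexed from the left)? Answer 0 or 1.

t=0: □□■□■□□■□■□■□□□
t=1: ■□□□□■□□□□□□■■■
t=2: ■■■■□□■■■■■□□■■
t=3: ■■■■■□□■■■■■□□■
t=4: ■■■■■■□□■■■■■□□
t=5: □■■■■■■□□■■■■■□
t=6: □□■■■■■■□□■■■■■
t=7: ■□□■■■■■■□□■■■■
t=8: ■■□□■■■■■■□□■■■
t=9: ■■■□□■■■■■■□□■■
t=10: ■■■■□□■■■■■■□□■
t=11: ■■■■■□□■■■■■■□□
t=12: □■■■■■□□■■■■■■□
t=13: □□■■■■■□□■■■■■■
t=14: ■□□■■■■■□□■■■■■
t=15: ■■□□■■■■■□□■■■■
t=16: ■■■□□■■■■■□□■■■
t=17: ■■■■□□■■■■■□□■■

1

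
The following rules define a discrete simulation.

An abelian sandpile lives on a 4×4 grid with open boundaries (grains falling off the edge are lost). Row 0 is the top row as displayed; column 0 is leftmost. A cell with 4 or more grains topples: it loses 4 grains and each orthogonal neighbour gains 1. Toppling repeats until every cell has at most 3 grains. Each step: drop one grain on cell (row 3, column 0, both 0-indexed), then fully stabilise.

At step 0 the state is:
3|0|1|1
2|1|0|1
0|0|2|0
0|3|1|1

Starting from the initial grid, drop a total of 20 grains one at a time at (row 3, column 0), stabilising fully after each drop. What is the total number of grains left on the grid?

gen 0: 3|0|1|1
2|1|0|1
0|0|2|0
0|3|1|1
gen 1: 3|0|1|1
2|1|0|1
0|0|2|0
1|3|1|1
gen 2: 3|0|1|1
2|1|0|1
0|0|2|0
2|3|1|1
gen 3: 3|0|1|1
2|1|0|1
0|0|2|0
3|3|1|1
gen 4: 3|0|1|1
2|1|0|1
1|1|2|0
1|0|2|1
gen 5: 3|0|1|1
2|1|0|1
1|1|2|0
2|0|2|1
gen 6: 3|0|1|1
2|1|0|1
1|1|2|0
3|0|2|1
gen 7: 3|0|1|1
2|1|0|1
2|1|2|0
0|1|2|1
gen 8: 3|0|1|1
2|1|0|1
2|1|2|0
1|1|2|1
gen 9: 3|0|1|1
2|1|0|1
2|1|2|0
2|1|2|1
gen 10: 3|0|1|1
2|1|0|1
2|1|2|0
3|1|2|1
gen 11: 3|0|1|1
2|1|0|1
3|1|2|0
0|2|2|1
gen 12: 3|0|1|1
2|1|0|1
3|1|2|0
1|2|2|1
gen 13: 3|0|1|1
2|1|0|1
3|1|2|0
2|2|2|1
gen 14: 3|0|1|1
2|1|0|1
3|1|2|0
3|2|2|1
gen 15: 3|0|1|1
3|1|0|1
0|2|2|0
1|3|2|1
gen 16: 3|0|1|1
3|1|0|1
0|2|2|0
2|3|2|1
gen 17: 3|0|1|1
3|1|0|1
0|2|2|0
3|3|2|1
gen 18: 3|0|1|1
3|1|0|1
1|3|2|0
1|0|3|1
gen 19: 3|0|1|1
3|1|0|1
1|3|2|0
2|0|3|1
gen 20: 3|0|1|1
3|1|0|1
1|3|2|0
3|0|3|1

23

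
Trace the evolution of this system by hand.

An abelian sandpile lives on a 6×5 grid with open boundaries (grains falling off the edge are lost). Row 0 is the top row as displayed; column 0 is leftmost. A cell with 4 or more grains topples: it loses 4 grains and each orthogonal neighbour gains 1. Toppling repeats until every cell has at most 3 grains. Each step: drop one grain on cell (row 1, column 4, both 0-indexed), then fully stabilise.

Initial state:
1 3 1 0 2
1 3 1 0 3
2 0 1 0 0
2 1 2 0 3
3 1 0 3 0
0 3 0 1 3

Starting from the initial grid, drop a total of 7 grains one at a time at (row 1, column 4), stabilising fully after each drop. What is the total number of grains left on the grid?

k=0  1 3 1 0 2
1 3 1 0 3
2 0 1 0 0
2 1 2 0 3
3 1 0 3 0
0 3 0 1 3
k=1  1 3 1 0 3
1 3 1 1 0
2 0 1 0 1
2 1 2 0 3
3 1 0 3 0
0 3 0 1 3
k=2  1 3 1 0 3
1 3 1 1 1
2 0 1 0 1
2 1 2 0 3
3 1 0 3 0
0 3 0 1 3
k=3  1 3 1 0 3
1 3 1 1 2
2 0 1 0 1
2 1 2 0 3
3 1 0 3 0
0 3 0 1 3
k=4  1 3 1 0 3
1 3 1 1 3
2 0 1 0 1
2 1 2 0 3
3 1 0 3 0
0 3 0 1 3
k=5  1 3 1 1 0
1 3 1 2 1
2 0 1 0 2
2 1 2 0 3
3 1 0 3 0
0 3 0 1 3
k=6  1 3 1 1 0
1 3 1 2 2
2 0 1 0 2
2 1 2 0 3
3 1 0 3 0
0 3 0 1 3
k=7  1 3 1 1 0
1 3 1 2 3
2 0 1 0 2
2 1 2 0 3
3 1 0 3 0
0 3 0 1 3

43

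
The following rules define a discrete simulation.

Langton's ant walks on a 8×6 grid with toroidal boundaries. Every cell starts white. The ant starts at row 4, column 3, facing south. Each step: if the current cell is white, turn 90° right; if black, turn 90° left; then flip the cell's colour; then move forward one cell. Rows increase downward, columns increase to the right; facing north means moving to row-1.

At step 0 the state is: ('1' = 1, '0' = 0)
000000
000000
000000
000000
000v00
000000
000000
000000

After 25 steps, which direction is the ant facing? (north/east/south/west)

west

t=0: 000000
000000
000000
000000
000v00
000000
000000
000000
t=1: 000000
000000
000000
000000
00<100
000000
000000
000000
t=2: 000000
000000
000000
00^000
001100
000000
000000
000000
t=3: 000000
000000
000000
001>00
001100
000000
000000
000000
t=4: 000000
000000
000000
001100
001v00
000000
000000
000000
t=5: 000000
000000
000000
001100
0010>0
000000
000000
000000
t=6: 000000
000000
000000
001100
001010
0000v0
000000
000000
t=7: 000000
000000
000000
001100
001010
000<10
000000
000000
t=8: 000000
000000
000000
001100
001^10
000110
000000
000000
t=9: 000000
000000
000000
001100
0011>0
000110
000000
000000
t=10: 000000
000000
000000
0011^0
001100
000110
000000
000000
t=11: 000000
000000
000000
00111>
001100
000110
000000
000000
t=12: 000000
000000
000000
001111
00110v
000110
000000
000000
t=13: 000000
000000
000000
001111
0011<1
000110
000000
000000
t=14: 000000
000000
000000
0011^1
001111
000110
000000
000000
t=15: 000000
000000
000000
001<01
001111
000110
000000
000000
t=16: 000000
000000
000000
001001
001v11
000110
000000
000000
t=17: 000000
000000
000000
001001
0010>1
000110
000000
000000
t=18: 000000
000000
000000
0010^1
001001
000110
000000
000000
t=19: 000000
000000
000000
00101>
001001
000110
000000
000000
t=20: 000000
000000
00000^
001010
001001
000110
000000
000000
t=21: 000000
000000
>00001
001010
001001
000110
000000
000000
t=22: 000000
000000
100001
v01010
001001
000110
000000
000000
t=23: 000000
000000
100001
10101<
001001
000110
000000
000000
t=24: 000000
000000
10000^
101011
001001
000110
000000
000000
t=25: 000000
000000
1000<0
101011
001001
000110
000000
000000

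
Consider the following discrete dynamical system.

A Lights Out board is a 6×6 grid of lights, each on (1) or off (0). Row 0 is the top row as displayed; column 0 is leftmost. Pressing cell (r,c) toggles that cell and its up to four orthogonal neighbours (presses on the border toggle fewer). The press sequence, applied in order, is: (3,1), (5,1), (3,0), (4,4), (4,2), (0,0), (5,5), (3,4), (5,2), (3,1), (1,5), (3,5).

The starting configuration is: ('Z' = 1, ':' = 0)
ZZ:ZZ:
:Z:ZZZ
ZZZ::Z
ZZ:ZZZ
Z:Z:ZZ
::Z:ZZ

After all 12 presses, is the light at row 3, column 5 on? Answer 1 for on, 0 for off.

1

[0] ZZ:ZZ:
:Z:ZZZ
ZZZ::Z
ZZ:ZZZ
Z:Z:ZZ
::Z:ZZ
[1] ZZ:ZZ:
:Z:ZZZ
Z:Z::Z
::ZZZZ
ZZZ:ZZ
::Z:ZZ
[2] ZZ:ZZ:
:Z:ZZZ
Z:Z::Z
::ZZZZ
Z:Z:ZZ
ZZ::ZZ
[3] ZZ:ZZ:
:Z:ZZZ
::Z::Z
ZZZZZZ
::Z:ZZ
ZZ::ZZ
[4] ZZ:ZZ:
:Z:ZZZ
::Z::Z
ZZZZ:Z
::ZZ::
ZZ:::Z
[5] ZZ:ZZ:
:Z:ZZZ
::Z::Z
ZZ:Z:Z
:Z::::
ZZZ::Z
[6] :::ZZ:
ZZ:ZZZ
::Z::Z
ZZ:Z:Z
:Z::::
ZZZ::Z
[7] :::ZZ:
ZZ:ZZZ
::Z::Z
ZZ:Z:Z
:Z:::Z
ZZZ:Z:
[8] :::ZZ:
ZZ:ZZZ
::Z:ZZ
ZZ::Z:
:Z::ZZ
ZZZ:Z:
[9] :::ZZ:
ZZ:ZZZ
::Z:ZZ
ZZ::Z:
:ZZ:ZZ
Z::ZZ:
[10] :::ZZ:
ZZ:ZZZ
:ZZ:ZZ
::Z:Z:
::Z:ZZ
Z::ZZ:
[11] :::ZZZ
ZZ:Z::
:ZZ:Z:
::Z:Z:
::Z:ZZ
Z::ZZ:
[12] :::ZZZ
ZZ:Z::
:ZZ:ZZ
::Z::Z
::Z:Z:
Z::ZZ:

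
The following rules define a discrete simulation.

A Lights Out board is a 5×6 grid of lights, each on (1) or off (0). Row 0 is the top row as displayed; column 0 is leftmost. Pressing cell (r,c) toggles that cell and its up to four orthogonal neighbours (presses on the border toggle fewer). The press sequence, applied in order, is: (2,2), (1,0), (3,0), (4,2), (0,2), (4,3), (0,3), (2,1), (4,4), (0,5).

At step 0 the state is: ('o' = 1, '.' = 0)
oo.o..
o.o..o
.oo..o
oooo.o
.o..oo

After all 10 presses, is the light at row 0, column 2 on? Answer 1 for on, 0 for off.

step 0: oo.o..
o.o..o
.oo..o
oooo.o
.o..oo
step 1: oo.o..
o....o
...o.o
oo.o.o
.o..oo
step 2: .o.o..
.o...o
o..o.o
oo.o.o
.o..oo
step 3: .o.o..
.o...o
...o.o
...o.o
oo..oo
step 4: .o.o..
.o...o
...o.o
..oo.o
o.oooo
step 5: ..o...
.oo..o
...o.o
..oo.o
o.oooo
step 6: ..o...
.oo..o
...o.o
..o..o
o....o
step 7: ...oo.
.ooo.o
...o.o
..o..o
o....o
step 8: ...oo.
..oo.o
oooo.o
.oo..o
o....o
step 9: ...oo.
..oo.o
oooo.o
.oo.oo
o..oo.
step 10: ...o.o
..oo..
oooo.o
.oo.oo
o..oo.

0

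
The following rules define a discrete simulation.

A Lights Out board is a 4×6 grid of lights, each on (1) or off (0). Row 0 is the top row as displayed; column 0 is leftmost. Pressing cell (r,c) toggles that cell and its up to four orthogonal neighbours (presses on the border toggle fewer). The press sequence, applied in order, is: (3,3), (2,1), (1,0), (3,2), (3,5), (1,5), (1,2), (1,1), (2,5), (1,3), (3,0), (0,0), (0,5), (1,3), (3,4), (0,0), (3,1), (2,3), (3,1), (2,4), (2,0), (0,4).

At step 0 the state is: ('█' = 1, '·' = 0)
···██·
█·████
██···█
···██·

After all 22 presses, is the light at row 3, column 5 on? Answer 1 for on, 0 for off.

1

gen 0: ···██·
█·████
██···█
···██·
gen 1: ···██·
█·████
██·█·█
··█···
gen 2: ···██·
██████
··██·█
·██···
gen 3: █··██·
··████
█·██·█
·██···
gen 4: █··██·
··████
█··█·█
···█··
gen 5: █··██·
··████
█··█··
···███
gen 6: █··███
··██··
█··█·█
···███
gen 7: █·████
·█····
█·██·█
···███
gen 8: ██████
█·█···
████·█
···███
gen 9: ██████
█·█··█
█████·
···██·
gen 10: ███·██
█··███
███·█·
···██·
gen 11: ███·██
█··███
·██·█·
██·██·
gen 12: ··█·██
···███
·██·█·
██·██·
gen 13: ··█···
···██·
·██·█·
██·██·
gen 14: ··██··
··█···
·████·
██·██·
gen 15: ··██··
··█···
·███··
██···█
gen 16: ████··
█·█···
·███··
██···█
gen 17: ████··
█·█···
··██··
··█··█
gen 18: ████··
█·██··
····█·
··██·█
gen 19: ████··
█·██··
·█··█·
██·█·█
gen 20: ████··
█·███·
·█·█·█
██·███
gen 21: ████··
··███·
█··█·█
·█·███
gen 22: ███·██
··██··
█··█·█
·█·███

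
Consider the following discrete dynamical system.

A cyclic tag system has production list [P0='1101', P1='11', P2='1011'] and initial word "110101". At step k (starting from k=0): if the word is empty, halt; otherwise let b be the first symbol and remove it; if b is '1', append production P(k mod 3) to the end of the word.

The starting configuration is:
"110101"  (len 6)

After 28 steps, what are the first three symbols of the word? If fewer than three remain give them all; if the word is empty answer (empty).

k=0  "110101"  (len 6)
k=1  "101011101"  (len 9)
k=2  "0101110111"  (len 10)
k=3  "101110111"  (len 9)
k=4  "011101111101"  (len 12)
k=5  "11101111101"  (len 11)
k=6  "11011111011011"  (len 14)
k=7  "10111110110111101"  (len 17)
k=8  "011111011011110111"  (len 18)
k=9  "11111011011110111"  (len 17)
k=10  "11110110111101111101"  (len 20)
k=11  "111011011110111110111"  (len 21)
k=12  "110110111101111101111011"  (len 24)
k=13  "101101111011111011110111101"  (len 27)
k=14  "0110111101111101111011110111"  (len 28)
k=15  "110111101111101111011110111"  (len 27)
k=16  "101111011111011110111101111101"  (len 30)
k=17  "0111101111101111011110111110111"  (len 31)
k=18  "111101111101111011110111110111"  (len 30)
k=19  "111011111011110111101111101111101"  (len 33)
k=20  "1101111101111011110111110111110111"  (len 34)
k=21  "1011111011110111101111101111101111011"  (len 37)
k=22  "0111110111101111011111011111011110111101"  (len 40)
k=23  "111110111101111011111011111011110111101"  (len 39)
k=24  "111101111011110111110111110111101111011011"  (len 42)
k=25  "111011110111101111101111101111011110110111101"  (len 45)
k=26  "1101111011110111110111110111101111011011110111"  (len 46)
k=27  "1011110111101111101111101111011110110111101111011"  (len 49)
k=28  "0111101111011111011111011110111101101111011110111101"  (len 52)

011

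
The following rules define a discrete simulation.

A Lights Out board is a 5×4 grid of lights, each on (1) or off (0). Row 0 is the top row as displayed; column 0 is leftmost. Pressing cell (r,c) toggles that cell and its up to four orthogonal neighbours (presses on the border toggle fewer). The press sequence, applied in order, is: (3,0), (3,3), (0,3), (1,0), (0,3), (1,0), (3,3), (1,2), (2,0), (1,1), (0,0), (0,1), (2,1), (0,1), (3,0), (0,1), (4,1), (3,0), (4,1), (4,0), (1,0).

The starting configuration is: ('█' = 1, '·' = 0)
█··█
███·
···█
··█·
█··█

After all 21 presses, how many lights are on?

gen 0: █··█
███·
···█
··█·
█··█
gen 1: █··█
███·
█··█
███·
···█
gen 2: █··█
███·
█···
██·█
····
gen 3: █·█·
████
█···
██·█
····
gen 4: ··█·
··██
····
██·█
····
gen 5: ···█
··█·
····
██·█
····
gen 6: █··█
███·
█···
██·█
····
gen 7: █··█
███·
█··█
███·
···█
gen 8: █·██
█··█
█·██
███·
···█
gen 9: █·██
···█
·███
·██·
···█
gen 10: ████
████
··██
·██·
···█
gen 11: ··██
·███
··██
·██·
···█
gen 12: ██·█
··██
··██
·██·
···█
gen 13: ██·█
·███
██·█
··█·
···█
gen 14: ··██
··██
██·█
··█·
···█
gen 15: ··██
··██
·█·█
███·
█··█
gen 16: ██·█
·███
·█·█
███·
█··█
gen 17: ██·█
·███
·█·█
█·█·
·███
gen 18: ██·█
·███
██·█
·██·
████
gen 19: ██·█
·███
██·█
··█·
···█
gen 20: ██·█
·███
██·█
█·█·
██·█
gen 21: ·█·█
█·██
·█·█
█·█·
██·█

12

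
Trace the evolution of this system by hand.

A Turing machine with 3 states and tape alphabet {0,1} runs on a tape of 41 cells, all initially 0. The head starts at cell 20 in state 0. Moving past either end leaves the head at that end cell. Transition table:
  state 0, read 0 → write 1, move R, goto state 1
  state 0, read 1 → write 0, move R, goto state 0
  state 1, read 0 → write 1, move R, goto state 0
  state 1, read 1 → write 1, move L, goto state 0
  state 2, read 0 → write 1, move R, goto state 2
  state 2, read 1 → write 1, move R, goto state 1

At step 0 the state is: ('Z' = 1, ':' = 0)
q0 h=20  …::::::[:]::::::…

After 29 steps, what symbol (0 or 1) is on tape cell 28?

1

[0] q0 h=20  …::::::[:]::::::…
[1] q1 h=21  …:::::Z[:]::::::…
[2] q0 h=22  …::::ZZ[:]::::::…
[3] q1 h=23  …:::ZZZ[:]::::::…
[4] q0 h=24  …::ZZZZ[:]::::::…
[5] q1 h=25  …:ZZZZZ[:]::::::…
[6] q0 h=26  …ZZZZZZ[:]::::::…
[7] q1 h=27  …ZZZZZZ[:]::::::…
[8] q0 h=28  …ZZZZZZ[:]::::::…
[9] q1 h=29  …ZZZZZZ[:]::::::…
[10] q0 h=30  …ZZZZZZ[:]::::::…
[11] q1 h=31  …ZZZZZZ[:]::::::…
[12] q0 h=32  …ZZZZZZ[:]::::::…
[13] q1 h=33  …ZZZZZZ[:]::::::…
[14] q0 h=34  …ZZZZZZ[:]::::::|
[15] q1 h=35  …ZZZZZZ[:]:::::|
[16] q0 h=36  …ZZZZZZ[:]::::|
[17] q1 h=37  …ZZZZZZ[:]:::|
[18] q0 h=38  …ZZZZZZ[:]::|
[19] q1 h=39  …ZZZZZZ[:]:|
[20] q0 h=40  …ZZZZZZ[:]|
[21] q1 h=40  …ZZZZZZ[Z]|
[22] q0 h=39  …ZZZZZZ[Z]Z|
[23] q0 h=40  …ZZZZZ:[Z]|
[24] q0 h=40  …ZZZZZ:[:]|
[25] q1 h=40  …ZZZZZ:[Z]|
[26] q0 h=39  …ZZZZZZ[:]Z|
[27] q1 h=40  …ZZZZZZ[Z]|
[28] q0 h=39  …ZZZZZZ[Z]Z|
[29] q0 h=40  …ZZZZZ:[Z]|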